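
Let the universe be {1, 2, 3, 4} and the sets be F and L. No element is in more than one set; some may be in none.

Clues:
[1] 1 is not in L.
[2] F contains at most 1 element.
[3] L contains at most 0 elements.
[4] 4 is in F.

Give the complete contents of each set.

F = {4}; L = {}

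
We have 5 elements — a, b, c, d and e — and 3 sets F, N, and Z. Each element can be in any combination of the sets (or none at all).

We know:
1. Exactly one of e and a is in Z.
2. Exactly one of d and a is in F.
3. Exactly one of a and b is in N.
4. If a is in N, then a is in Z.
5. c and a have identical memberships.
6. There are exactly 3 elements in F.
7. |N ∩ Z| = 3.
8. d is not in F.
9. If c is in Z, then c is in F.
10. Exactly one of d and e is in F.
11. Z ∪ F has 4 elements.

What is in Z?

Z = {a, c, d}

From (8): d ∉ F.
(2) (exactly one): a ∈ F.
(5): c matches a: c ∈ F.
(10) (exactly one): e ∈ F.
(6): F already has 3, so the rest are out.
Suppose a ∉ Z: no assignment then satisfies all the clues, so a ∈ Z.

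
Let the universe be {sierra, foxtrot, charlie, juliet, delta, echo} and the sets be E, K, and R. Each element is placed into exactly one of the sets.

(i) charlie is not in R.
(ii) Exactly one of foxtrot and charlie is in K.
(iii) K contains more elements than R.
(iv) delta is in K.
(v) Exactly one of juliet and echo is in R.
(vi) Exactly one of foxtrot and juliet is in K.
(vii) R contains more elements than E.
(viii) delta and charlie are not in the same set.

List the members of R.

R = {juliet, sierra}

From (i): charlie ∉ R.
From (iv): delta ∈ K.
(viii): charlie ∉ K.
Only one set left: charlie ∈ E.
(ii) (exactly one): foxtrot ∈ K.
(vi) (exactly one): juliet ∉ K.
Suppose sierra ∉ R: no assignment then satisfies all the clues, so sierra ∈ R.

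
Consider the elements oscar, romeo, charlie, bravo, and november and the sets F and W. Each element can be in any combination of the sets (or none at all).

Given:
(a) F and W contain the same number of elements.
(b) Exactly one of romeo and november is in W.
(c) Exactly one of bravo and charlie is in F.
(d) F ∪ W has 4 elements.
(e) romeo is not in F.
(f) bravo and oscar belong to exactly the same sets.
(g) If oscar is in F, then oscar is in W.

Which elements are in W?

W = {bravo, oscar, romeo}

From (e): romeo ∉ F.
Suppose oscar ∉ W: no assignment then satisfies all the clues, so oscar ∈ W.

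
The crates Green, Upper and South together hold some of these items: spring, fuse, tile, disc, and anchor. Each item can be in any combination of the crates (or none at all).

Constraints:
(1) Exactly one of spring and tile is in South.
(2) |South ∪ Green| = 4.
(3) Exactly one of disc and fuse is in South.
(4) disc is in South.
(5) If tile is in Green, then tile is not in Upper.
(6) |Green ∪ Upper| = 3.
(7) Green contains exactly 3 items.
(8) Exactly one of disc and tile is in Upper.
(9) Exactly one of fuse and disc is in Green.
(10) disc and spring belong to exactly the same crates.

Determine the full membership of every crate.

Green = {disc, spring, tile}; Upper = {disc, spring}; South = {anchor, disc, spring}

From (4): disc ∈ South.
(3) (exactly one): fuse ∉ South.
(10): spring matches disc: spring ∈ South.
(1) (exactly one): tile ∉ South.
Suppose spring ∉ Green: no assignment then satisfies all the clues, so spring ∈ Green.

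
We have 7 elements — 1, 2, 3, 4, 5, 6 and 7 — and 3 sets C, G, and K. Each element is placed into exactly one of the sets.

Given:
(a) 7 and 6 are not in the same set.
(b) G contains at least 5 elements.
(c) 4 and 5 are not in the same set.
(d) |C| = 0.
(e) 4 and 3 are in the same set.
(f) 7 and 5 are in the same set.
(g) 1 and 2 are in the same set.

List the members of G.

G = {1, 2, 3, 4, 6}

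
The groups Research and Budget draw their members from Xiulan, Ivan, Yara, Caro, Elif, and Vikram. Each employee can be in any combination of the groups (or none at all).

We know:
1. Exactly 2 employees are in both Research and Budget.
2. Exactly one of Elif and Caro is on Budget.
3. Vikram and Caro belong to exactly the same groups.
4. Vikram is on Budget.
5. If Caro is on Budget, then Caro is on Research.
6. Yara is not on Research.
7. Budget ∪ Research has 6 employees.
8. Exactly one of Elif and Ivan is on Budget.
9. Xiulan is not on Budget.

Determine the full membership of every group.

From (4): Vikram ∈ Budget.
From (6): Yara ∉ Research.
From (9): Xiulan ∉ Budget.
(3): Caro matches Vikram: Caro ∈ Budget.
(5): Caro ∈ Research.
(2) (exactly one): Elif ∉ Budget.
(3): Vikram matches Caro: Vikram ∈ Research.
(8) (exactly one): Ivan ∈ Budget.
Suppose Xiulan ∉ Research: no assignment then satisfies all the clues, so Xiulan ∈ Research.

Research = {Caro, Elif, Vikram, Xiulan}; Budget = {Caro, Ivan, Vikram, Yara}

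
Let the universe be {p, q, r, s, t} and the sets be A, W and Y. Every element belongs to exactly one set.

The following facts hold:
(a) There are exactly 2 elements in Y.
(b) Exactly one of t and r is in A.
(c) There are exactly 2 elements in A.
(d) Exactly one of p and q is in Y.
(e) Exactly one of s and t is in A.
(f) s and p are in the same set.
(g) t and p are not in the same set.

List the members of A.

A = {q, t}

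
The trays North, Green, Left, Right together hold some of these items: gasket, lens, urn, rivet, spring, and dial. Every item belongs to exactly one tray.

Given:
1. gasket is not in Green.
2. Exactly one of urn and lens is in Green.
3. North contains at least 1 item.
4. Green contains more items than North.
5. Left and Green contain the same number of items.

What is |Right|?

1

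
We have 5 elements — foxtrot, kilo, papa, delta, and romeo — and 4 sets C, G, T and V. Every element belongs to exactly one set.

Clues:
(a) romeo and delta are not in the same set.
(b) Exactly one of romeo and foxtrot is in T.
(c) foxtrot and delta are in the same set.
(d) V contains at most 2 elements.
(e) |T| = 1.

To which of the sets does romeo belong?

romeo: T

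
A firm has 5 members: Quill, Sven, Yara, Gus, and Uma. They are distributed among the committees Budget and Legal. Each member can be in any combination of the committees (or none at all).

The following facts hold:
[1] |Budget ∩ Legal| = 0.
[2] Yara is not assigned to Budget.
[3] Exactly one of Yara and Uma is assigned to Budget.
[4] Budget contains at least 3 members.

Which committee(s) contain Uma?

Uma: Budget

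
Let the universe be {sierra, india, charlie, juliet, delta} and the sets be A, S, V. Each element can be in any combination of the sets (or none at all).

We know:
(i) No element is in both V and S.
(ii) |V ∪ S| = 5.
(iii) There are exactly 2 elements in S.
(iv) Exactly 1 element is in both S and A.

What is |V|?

3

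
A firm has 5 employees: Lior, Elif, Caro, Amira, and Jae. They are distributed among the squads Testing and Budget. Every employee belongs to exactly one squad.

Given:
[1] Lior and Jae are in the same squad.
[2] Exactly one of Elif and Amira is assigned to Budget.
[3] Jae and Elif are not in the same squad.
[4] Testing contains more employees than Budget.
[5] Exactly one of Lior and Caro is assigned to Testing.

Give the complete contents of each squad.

Testing = {Amira, Jae, Lior}; Budget = {Caro, Elif}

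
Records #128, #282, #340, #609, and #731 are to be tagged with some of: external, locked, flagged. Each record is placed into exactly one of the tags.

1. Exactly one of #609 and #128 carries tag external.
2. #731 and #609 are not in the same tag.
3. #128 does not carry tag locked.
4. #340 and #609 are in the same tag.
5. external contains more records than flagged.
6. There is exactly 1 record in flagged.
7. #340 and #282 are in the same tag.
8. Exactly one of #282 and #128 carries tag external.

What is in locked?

locked = {#731}

From (3): #128 ∉ locked.
Suppose #282 ∈ locked: no assignment then satisfies all the clues, so #282 ∉ locked.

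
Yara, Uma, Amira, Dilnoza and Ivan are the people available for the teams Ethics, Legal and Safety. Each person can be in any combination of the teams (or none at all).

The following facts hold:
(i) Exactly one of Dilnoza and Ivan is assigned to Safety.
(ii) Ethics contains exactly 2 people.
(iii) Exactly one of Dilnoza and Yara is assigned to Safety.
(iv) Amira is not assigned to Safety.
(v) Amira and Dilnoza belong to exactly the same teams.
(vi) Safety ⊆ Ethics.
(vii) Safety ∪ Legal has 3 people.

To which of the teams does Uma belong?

Uma: Legal

From (iv): Amira ∉ Safety.
(v): Dilnoza matches Amira: Dilnoza ∉ Safety.
(i) (exactly one): Ivan ∈ Safety.
(iii) (exactly one): Yara ∈ Safety.
(vi) with Yara ∈ Safety: Yara ∈ Ethics.
(vi) with Ivan ∈ Safety: Ivan ∈ Ethics.
(ii): Ethics already has 2, so the rest are out.
(vi) contrapositive: Uma ∉ Safety.
Suppose Uma ∉ Legal: no assignment then satisfies all the clues, so Uma ∈ Legal.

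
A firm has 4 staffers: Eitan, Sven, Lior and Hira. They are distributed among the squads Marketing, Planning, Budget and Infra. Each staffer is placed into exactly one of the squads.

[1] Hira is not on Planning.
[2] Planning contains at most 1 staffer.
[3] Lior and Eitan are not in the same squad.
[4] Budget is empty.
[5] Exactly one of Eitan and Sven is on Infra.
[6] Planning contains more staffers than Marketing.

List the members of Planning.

Planning = {Eitan}

From (1): Hira ∉ Planning.
(4): Budget already has 0, so the rest are out.
Suppose Eitan ∉ Planning: no assignment then satisfies all the clues, so Eitan ∈ Planning.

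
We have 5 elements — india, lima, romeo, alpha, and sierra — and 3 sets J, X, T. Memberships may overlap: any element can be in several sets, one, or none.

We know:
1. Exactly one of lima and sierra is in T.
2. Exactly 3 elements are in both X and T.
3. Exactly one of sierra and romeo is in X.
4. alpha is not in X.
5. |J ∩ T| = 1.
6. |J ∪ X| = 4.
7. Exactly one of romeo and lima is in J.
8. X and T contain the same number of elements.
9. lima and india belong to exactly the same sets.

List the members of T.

T = {india, lima, romeo}

From (4): alpha ∉ X.
Suppose india ∉ T: no assignment then satisfies all the clues, so india ∈ T.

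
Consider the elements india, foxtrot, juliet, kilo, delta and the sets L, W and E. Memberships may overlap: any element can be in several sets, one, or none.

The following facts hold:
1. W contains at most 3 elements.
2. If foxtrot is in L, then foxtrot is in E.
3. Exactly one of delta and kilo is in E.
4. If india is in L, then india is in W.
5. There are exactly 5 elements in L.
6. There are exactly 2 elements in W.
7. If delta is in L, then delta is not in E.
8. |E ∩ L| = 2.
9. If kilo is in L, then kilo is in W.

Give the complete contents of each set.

L = {delta, foxtrot, india, juliet, kilo}; W = {india, kilo}; E = {foxtrot, kilo}

(5): only 5 candidates remain for L, so all are in.
(7): delta ∉ E.
(9): kilo ∈ W.
(2): foxtrot ∈ E.
(3) (exactly one): kilo ∈ E.
(4): india ∈ W.
(6): W already has 2, so the rest are out.
Suppose india ∈ E: no assignment then satisfies all the clues, so india ∉ E.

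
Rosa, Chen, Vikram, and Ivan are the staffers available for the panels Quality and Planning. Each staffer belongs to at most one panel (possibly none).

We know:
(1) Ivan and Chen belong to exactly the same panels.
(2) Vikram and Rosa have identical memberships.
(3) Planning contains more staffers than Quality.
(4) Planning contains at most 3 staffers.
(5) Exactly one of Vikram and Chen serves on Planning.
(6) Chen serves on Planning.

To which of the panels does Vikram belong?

From (6): Chen ∈ Planning.
(1): Ivan matches Chen: Ivan ∉ Quality.
(1): Ivan matches Chen: Ivan ∈ Planning.
(5) (exactly one): Vikram ∉ Planning.
(2): Rosa matches Vikram: Rosa ∉ Planning.
Suppose Vikram ∈ Quality: no assignment then satisfies all the clues, so Vikram ∉ Quality.

Vikram: none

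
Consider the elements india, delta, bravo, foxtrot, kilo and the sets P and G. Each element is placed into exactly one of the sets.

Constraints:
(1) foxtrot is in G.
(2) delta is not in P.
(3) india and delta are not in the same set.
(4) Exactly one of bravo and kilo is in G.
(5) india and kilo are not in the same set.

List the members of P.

P = {bravo, india}

From (1): foxtrot ∈ G.
From (2): delta ∉ P.
Only one set left: delta ∈ G.
(3): india ∉ G.
Only one set left: india ∈ P.
(5): kilo ∉ P.
Only one set left: kilo ∈ G.
(4) (exactly one): bravo ∉ G.
Only one set left: bravo ∈ P.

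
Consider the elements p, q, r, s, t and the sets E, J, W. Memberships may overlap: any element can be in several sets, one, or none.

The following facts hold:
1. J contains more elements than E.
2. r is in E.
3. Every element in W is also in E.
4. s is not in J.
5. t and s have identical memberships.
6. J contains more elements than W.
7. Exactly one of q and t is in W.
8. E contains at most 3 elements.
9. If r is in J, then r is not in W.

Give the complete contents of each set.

E = {q, r}; J = {p, q, r}; W = {q}

From (2): r ∈ E.
From (4): s ∉ J.
(5): t matches s: t ∉ J.
Suppose p ∈ E: no assignment then satisfies all the clues, so p ∉ E.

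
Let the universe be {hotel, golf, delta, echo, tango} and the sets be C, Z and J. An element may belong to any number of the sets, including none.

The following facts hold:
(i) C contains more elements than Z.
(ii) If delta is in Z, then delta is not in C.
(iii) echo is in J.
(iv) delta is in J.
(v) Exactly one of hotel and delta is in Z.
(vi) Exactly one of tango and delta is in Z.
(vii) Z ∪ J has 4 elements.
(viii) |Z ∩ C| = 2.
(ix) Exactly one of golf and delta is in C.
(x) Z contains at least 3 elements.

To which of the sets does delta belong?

From (iii): echo ∈ J.
From (iv): delta ∈ J.
Suppose delta ∈ C: no assignment then satisfies all the clues, so delta ∉ C.

delta: J, Z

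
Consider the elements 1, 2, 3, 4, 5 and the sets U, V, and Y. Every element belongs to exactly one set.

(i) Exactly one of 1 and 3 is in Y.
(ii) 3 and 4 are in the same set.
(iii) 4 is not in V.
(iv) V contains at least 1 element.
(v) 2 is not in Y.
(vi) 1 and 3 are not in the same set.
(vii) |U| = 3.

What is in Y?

Y = {1}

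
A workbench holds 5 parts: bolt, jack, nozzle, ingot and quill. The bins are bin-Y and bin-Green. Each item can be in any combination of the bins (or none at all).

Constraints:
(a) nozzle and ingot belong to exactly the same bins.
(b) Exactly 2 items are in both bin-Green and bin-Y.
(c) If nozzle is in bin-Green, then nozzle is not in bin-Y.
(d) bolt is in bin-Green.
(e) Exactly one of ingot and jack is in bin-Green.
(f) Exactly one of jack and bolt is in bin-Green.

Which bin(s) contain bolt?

From (d): bolt ∈ bin-Green.
(f) (exactly one): jack ∉ bin-Green.
(e) (exactly one): ingot ∈ bin-Green.
(a): nozzle matches ingot: nozzle ∈ bin-Green.
(c): nozzle ∉ bin-Y.
(a): ingot matches nozzle: ingot ∉ bin-Y.
Suppose bolt ∉ bin-Y: no assignment then satisfies all the clues, so bolt ∈ bin-Y.

bolt: bin-Green, bin-Y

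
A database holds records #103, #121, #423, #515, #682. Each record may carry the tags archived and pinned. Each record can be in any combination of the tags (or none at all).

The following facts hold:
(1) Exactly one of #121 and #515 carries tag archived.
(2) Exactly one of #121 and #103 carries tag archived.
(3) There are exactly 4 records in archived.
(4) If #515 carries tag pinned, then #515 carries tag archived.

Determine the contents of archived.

archived = {#103, #423, #515, #682}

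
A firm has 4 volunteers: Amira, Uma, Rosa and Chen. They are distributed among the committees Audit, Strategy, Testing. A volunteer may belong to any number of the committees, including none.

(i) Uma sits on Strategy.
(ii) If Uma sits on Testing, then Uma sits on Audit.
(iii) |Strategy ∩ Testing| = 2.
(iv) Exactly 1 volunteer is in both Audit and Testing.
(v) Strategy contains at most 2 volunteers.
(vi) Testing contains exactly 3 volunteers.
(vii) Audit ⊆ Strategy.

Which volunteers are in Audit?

Audit = {Uma}

From (i): Uma ∈ Strategy.
Suppose Amira ∈ Audit: no assignment then satisfies all the clues, so Amira ∉ Audit.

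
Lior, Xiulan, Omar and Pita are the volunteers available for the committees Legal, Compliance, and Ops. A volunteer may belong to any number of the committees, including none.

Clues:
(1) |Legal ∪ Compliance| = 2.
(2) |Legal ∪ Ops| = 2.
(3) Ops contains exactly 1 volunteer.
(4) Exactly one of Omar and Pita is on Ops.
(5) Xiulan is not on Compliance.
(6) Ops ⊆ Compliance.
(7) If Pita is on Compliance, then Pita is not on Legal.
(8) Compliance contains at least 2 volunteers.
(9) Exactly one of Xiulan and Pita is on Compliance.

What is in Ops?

Ops = {Pita}

From (5): Xiulan ∉ Compliance.
(6) contrapositive: Xiulan ∉ Ops.
(9) (exactly one): Pita ∈ Compliance.
(7): Pita ∉ Legal.
Suppose Lior ∈ Ops: no assignment then satisfies all the clues, so Lior ∉ Ops.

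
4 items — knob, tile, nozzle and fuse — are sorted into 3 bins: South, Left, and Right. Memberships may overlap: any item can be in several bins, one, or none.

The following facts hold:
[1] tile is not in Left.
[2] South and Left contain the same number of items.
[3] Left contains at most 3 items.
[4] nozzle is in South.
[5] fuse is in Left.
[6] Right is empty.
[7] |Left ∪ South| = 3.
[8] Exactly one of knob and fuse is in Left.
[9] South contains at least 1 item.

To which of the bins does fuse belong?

fuse: Left

From (1): tile ∉ Left.
From (4): nozzle ∈ South.
From (5): fuse ∈ Left.
(6): Right already has 0, so the rest are out.
(8) (exactly one): knob ∉ Left.
Suppose fuse ∈ South: no assignment then satisfies all the clues, so fuse ∉ South.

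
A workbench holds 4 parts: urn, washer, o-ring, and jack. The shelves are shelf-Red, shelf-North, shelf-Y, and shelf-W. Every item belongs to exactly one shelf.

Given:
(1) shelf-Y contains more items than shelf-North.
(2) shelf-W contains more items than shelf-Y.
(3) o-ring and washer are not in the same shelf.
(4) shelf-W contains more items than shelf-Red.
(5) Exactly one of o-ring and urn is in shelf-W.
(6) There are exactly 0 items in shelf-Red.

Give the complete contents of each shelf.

shelf-Red = {}; shelf-North = {}; shelf-Y = {o-ring}; shelf-W = {jack, urn, washer}

(6): shelf-Red already has 0, so the rest are out.
Suppose urn ∈ shelf-North: no assignment then satisfies all the clues, so urn ∉ shelf-North.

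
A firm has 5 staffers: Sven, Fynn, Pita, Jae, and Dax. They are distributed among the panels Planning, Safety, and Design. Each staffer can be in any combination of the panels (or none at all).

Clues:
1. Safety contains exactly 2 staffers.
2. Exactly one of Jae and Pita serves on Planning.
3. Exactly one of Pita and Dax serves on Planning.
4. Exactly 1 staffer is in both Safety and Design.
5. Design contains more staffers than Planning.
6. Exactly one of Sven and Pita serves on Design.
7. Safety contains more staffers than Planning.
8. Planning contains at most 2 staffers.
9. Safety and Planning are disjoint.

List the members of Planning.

Planning = {Pita}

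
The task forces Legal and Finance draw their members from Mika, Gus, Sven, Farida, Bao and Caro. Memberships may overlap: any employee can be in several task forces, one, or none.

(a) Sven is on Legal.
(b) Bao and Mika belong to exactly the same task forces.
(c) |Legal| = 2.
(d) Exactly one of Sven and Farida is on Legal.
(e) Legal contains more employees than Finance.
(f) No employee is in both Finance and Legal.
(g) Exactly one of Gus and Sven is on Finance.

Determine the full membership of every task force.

Legal = {Caro, Sven}; Finance = {Gus}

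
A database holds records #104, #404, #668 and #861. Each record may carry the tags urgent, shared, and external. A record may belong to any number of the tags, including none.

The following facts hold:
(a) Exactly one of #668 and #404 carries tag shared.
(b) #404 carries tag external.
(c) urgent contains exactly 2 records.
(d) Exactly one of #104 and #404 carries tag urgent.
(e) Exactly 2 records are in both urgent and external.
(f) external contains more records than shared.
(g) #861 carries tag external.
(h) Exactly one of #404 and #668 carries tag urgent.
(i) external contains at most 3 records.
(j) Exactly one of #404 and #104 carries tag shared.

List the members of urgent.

urgent = {#404, #861}

From (b): #404 ∈ external.
From (g): #861 ∈ external.
Suppose #104 ∈ urgent: no assignment then satisfies all the clues, so #104 ∉ urgent.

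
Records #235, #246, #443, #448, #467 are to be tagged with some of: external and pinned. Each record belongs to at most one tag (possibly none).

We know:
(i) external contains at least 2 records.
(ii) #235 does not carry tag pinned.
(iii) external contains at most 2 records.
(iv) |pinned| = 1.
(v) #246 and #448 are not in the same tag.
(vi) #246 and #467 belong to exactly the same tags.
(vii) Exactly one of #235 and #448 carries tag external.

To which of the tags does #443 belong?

From (ii): #235 ∉ pinned.
Suppose #443 ∉ external: no assignment then satisfies all the clues, so #443 ∈ external.

#443: external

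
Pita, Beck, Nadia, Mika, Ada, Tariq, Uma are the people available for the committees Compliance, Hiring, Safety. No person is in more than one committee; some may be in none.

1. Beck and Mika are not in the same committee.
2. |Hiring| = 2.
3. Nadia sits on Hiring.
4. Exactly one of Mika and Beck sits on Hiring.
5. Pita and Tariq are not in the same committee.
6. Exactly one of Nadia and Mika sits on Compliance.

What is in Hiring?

From (3): Nadia ∈ Hiring.
(6) (exactly one): Mika ∈ Compliance.
(1): Beck ∉ Compliance.
(4) (exactly one): Beck ∈ Hiring.
(2): Hiring already has 2, so the rest are out.

Hiring = {Beck, Nadia}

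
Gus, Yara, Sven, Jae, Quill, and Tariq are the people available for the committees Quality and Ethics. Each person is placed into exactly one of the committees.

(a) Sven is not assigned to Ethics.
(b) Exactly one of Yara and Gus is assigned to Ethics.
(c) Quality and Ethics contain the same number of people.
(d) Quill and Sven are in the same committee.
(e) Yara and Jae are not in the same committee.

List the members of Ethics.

From (a): Sven ∉ Ethics.
(d): Quill matches Sven: Quill ∉ Ethics.
Only one committee left: Sven ∈ Quality.
Only one committee left: Quill ∈ Quality.
Suppose Gus ∉ Ethics: no assignment then satisfies all the clues, so Gus ∈ Ethics.

Ethics = {Gus, Jae, Tariq}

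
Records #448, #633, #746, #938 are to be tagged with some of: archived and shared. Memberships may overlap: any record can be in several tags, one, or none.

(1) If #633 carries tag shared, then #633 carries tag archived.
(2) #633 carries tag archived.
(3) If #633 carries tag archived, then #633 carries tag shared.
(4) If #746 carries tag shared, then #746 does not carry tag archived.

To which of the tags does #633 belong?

#633: archived, shared

From (2): #633 ∈ archived.
(3): #633 ∈ shared.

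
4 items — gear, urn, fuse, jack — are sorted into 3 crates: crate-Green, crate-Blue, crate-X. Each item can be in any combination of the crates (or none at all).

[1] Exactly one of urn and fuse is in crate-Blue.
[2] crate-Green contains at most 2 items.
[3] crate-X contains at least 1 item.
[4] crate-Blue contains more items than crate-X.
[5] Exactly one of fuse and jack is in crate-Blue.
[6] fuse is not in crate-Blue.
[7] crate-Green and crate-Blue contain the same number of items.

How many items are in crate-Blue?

2

From (6): fuse ∉ crate-Blue.
(1) (exactly one): urn ∈ crate-Blue.
(5) (exactly one): jack ∈ crate-Blue.
Suppose gear ∈ crate-Blue: no assignment then satisfies all the clues, so gear ∉ crate-Blue.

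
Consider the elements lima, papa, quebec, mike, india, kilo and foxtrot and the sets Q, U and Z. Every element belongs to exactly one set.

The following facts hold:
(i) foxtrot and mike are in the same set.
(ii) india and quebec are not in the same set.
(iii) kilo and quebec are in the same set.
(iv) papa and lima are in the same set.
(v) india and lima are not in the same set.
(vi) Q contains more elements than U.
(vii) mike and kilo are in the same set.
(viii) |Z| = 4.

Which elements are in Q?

Q = {lima, papa}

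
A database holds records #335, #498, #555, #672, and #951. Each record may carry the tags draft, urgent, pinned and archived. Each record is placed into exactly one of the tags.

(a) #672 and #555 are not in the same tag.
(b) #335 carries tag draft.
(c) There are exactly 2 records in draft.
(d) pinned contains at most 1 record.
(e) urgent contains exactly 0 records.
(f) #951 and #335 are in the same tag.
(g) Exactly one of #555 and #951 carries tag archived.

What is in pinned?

From (b): #335 ∈ draft.
(e): urgent already has 0, so the rest are out.
(f): #951 matches #335: #951 ∈ draft.
(g) (exactly one): #555 ∈ archived.
(a): #672 ∉ archived.
(c): draft already has 2, so the rest are out.
Only one tag left: #672 ∈ pinned.
(d): pinned already has 1, so the rest are out.
Only one tag left: #498 ∈ archived.

pinned = {#672}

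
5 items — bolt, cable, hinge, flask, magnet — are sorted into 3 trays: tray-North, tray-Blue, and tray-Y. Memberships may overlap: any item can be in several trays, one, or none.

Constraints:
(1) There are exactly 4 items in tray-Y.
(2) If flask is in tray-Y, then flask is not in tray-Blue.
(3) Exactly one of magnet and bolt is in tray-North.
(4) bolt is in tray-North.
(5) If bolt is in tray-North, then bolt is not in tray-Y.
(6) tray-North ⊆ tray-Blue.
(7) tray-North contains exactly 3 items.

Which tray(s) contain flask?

From (4): bolt ∈ tray-North.
(3) (exactly one): magnet ∉ tray-North.
(5): bolt ∉ tray-Y.
(6) with bolt ∈ tray-North: bolt ∈ tray-Blue.
(1): only 4 candidates remain for tray-Y, so all are in.
(2): flask ∉ tray-Blue.
(6) contrapositive: flask ∉ tray-North.
(7): only 3 candidates remain for tray-North, so all are in.
(6) with cable ∈ tray-North: cable ∈ tray-Blue.
(6) with hinge ∈ tray-North: hinge ∈ tray-Blue.

flask: tray-Y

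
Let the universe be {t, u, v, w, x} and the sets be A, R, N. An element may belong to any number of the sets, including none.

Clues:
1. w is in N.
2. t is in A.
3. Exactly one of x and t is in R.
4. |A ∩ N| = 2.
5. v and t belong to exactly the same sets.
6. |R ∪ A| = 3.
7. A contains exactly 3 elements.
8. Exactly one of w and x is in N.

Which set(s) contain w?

w: N

From (1): w ∈ N.
From (2): t ∈ A.
(5): v matches t: v ∈ A.
(8) (exactly one): x ∉ N.
Suppose w ∈ A: no assignment then satisfies all the clues, so w ∉ A.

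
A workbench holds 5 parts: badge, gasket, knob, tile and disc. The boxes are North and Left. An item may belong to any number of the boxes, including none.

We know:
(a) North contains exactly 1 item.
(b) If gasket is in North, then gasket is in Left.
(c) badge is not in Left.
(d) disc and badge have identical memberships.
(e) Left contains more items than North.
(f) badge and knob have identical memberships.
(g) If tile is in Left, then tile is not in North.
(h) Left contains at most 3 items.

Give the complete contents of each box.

North = {gasket}; Left = {gasket, tile}

From (c): badge ∉ Left.
(d): disc matches badge: disc ∉ Left.
(f): knob matches badge: knob ∉ Left.
Suppose badge ∈ North: no assignment then satisfies all the clues, so badge ∉ North.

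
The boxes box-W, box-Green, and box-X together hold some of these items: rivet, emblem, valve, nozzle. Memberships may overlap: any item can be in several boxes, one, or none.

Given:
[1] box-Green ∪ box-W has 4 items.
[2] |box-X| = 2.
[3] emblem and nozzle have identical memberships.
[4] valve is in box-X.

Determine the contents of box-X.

box-X = {rivet, valve}

From (4): valve ∈ box-X.
Suppose rivet ∉ box-X: no assignment then satisfies all the clues, so rivet ∈ box-X.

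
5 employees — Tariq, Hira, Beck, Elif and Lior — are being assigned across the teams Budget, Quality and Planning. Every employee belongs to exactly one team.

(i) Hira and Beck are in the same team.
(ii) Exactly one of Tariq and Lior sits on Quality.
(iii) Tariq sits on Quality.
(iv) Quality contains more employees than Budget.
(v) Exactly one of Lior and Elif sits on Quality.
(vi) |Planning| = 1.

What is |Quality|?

From (iii): Tariq ∈ Quality.
(ii) (exactly one): Lior ∉ Quality.
(v) (exactly one): Elif ∈ Quality.
Suppose Hira ∈ Budget: no assignment then satisfies all the clues, so Hira ∉ Budget.

4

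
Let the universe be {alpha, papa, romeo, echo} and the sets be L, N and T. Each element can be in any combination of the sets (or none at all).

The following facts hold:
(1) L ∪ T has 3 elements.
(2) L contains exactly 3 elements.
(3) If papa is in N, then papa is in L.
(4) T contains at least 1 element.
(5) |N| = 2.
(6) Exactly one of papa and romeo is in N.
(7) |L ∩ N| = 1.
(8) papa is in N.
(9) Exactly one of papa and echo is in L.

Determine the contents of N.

N = {echo, papa}

From (8): papa ∈ N.
(3): papa ∈ L.
(6) (exactly one): romeo ∉ N.
(9) (exactly one): echo ∉ L.
(2): only 3 candidates remain for L, so all are in.
Suppose alpha ∈ N: no assignment then satisfies all the clues, so alpha ∉ N.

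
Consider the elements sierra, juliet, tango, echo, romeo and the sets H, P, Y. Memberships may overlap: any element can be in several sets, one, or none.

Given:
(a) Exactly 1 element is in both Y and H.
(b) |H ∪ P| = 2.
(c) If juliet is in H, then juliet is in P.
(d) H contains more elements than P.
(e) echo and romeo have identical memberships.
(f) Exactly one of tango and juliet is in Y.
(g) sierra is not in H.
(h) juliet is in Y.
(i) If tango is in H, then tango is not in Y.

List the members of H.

H = {juliet, tango}

From (g): sierra ∉ H.
From (h): juliet ∈ Y.
(f) (exactly one): tango ∉ Y.
Suppose juliet ∉ H: no assignment then satisfies all the clues, so juliet ∈ H.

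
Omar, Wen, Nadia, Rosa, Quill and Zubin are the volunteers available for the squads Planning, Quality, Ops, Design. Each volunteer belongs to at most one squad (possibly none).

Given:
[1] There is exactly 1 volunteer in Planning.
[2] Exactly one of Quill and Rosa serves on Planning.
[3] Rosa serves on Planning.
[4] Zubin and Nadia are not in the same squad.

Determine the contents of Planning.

From (3): Rosa ∈ Planning.
(1): Planning already has 1, so the rest are out.

Planning = {Rosa}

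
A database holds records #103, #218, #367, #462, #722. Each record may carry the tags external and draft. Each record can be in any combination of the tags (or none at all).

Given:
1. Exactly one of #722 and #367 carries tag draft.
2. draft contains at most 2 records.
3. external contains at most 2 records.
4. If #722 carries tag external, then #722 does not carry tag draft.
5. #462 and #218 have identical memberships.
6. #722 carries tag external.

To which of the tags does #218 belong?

#218: none

From (6): #722 ∈ external.
(4): #722 ∉ draft.
(1) (exactly one): #367 ∈ draft.
Suppose #218 ∈ external: no assignment then satisfies all the clues, so #218 ∉ external.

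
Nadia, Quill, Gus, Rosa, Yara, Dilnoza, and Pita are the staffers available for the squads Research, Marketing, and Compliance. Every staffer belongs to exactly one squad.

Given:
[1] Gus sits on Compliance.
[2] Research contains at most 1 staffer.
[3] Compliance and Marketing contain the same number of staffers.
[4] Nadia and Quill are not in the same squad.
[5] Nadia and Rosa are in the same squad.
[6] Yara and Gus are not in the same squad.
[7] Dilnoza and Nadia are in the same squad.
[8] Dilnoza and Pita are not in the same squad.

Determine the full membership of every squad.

Research = {Yara}; Marketing = {Dilnoza, Nadia, Rosa}; Compliance = {Gus, Pita, Quill}

From (1): Gus ∈ Compliance.
(6): Yara ∉ Compliance.
Suppose Nadia ∈ Research: no assignment then satisfies all the clues, so Nadia ∉ Research.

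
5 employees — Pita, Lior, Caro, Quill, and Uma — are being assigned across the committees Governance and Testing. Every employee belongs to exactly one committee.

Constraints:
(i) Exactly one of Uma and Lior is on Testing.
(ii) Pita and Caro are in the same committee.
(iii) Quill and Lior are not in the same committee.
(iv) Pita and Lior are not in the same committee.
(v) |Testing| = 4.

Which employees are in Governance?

Governance = {Lior}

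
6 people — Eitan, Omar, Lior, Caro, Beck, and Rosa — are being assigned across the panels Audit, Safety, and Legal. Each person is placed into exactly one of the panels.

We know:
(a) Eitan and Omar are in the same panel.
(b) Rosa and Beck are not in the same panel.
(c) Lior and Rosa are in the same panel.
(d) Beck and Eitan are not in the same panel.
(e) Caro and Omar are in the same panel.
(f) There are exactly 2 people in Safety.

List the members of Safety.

Safety = {Lior, Rosa}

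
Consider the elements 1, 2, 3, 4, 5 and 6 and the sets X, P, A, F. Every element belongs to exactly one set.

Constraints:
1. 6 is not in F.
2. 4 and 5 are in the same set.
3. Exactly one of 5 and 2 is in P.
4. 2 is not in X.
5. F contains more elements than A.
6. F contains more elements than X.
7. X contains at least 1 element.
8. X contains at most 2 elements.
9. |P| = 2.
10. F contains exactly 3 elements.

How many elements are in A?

0

From (1): 6 ∉ F.
From (4): 2 ∉ X.
Suppose 1 ∈ A: no assignment then satisfies all the clues, so 1 ∉ A.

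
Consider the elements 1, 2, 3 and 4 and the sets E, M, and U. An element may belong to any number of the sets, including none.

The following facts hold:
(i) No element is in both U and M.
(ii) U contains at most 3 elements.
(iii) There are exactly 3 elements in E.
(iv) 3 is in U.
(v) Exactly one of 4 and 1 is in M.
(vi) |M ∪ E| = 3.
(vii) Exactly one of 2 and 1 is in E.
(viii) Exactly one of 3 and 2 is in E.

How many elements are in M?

From (iv): 3 ∈ U.
(i) (disjoint): 3 ∉ M.
Suppose 1 ∉ E: no assignment then satisfies all the clues, so 1 ∈ E.

1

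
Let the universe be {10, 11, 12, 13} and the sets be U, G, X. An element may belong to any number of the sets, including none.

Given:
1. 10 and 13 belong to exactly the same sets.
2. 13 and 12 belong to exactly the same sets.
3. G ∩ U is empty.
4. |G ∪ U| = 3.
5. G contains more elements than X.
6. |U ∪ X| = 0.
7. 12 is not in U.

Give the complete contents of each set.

U = {}; G = {10, 12, 13}; X = {}

From (7): 12 ∉ U.
(2): 13 matches 12: 13 ∉ U.
(1): 10 matches 13: 10 ∉ U.
Suppose 10 ∉ G: no assignment then satisfies all the clues, so 10 ∈ G.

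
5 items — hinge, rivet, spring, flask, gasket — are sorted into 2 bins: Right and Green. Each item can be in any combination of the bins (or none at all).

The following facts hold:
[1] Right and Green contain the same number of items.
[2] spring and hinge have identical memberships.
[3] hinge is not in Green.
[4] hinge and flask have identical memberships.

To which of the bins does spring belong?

From (3): hinge ∉ Green.
(2): spring matches hinge: spring ∉ Green.
(4): flask matches hinge: flask ∉ Green.
Suppose spring ∈ Right: no assignment then satisfies all the clues, so spring ∉ Right.

spring: none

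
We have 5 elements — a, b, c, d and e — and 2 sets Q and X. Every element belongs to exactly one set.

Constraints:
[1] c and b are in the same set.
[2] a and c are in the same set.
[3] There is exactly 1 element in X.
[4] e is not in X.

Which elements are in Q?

From (4): e ∉ X.
Only one set left: e ∈ Q.
Suppose a ∉ Q: no assignment then satisfies all the clues, so a ∈ Q.

Q = {a, b, c, e}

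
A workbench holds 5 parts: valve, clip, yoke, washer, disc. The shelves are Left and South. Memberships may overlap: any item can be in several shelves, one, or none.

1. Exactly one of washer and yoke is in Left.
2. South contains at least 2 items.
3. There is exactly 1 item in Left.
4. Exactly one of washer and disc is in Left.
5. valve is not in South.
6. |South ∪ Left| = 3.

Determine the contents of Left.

Left = {washer}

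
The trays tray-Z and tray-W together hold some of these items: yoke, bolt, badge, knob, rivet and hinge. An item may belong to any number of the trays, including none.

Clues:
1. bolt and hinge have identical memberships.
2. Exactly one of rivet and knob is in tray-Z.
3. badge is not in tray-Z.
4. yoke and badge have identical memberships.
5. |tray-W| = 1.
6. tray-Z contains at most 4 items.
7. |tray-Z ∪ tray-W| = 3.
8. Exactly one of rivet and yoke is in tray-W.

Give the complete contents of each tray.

tray-Z = {bolt, hinge, rivet}; tray-W = {rivet}

From (3): badge ∉ tray-Z.
(4): yoke matches badge: yoke ∉ tray-Z.
Suppose yoke ∈ tray-W: no assignment then satisfies all the clues, so yoke ∉ tray-W.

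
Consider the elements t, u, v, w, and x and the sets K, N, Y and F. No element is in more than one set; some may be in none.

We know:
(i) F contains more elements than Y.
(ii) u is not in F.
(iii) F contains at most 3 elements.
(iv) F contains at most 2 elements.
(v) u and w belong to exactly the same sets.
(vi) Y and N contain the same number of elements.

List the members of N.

From (ii): u ∉ F.
(v): w matches u: w ∉ F.
Suppose t ∈ N: no assignment then satisfies all the clues, so t ∉ N.

N = {}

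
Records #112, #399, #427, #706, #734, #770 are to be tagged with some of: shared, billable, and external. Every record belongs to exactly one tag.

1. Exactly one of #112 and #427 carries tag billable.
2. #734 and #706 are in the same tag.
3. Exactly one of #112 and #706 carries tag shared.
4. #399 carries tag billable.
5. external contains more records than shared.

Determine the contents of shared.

shared = {#112}

From (4): #399 ∈ billable.
Suppose #112 ∉ shared: no assignment then satisfies all the clues, so #112 ∈ shared.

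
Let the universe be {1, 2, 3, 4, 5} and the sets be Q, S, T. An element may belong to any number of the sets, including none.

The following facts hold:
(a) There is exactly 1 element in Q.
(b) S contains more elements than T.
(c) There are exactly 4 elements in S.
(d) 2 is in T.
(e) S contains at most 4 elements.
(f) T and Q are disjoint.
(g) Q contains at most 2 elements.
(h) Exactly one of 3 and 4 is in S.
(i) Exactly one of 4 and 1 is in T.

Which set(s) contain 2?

From (d): 2 ∈ T.
(f) (disjoint): 2 ∉ Q.
Suppose 2 ∉ S: no assignment then satisfies all the clues, so 2 ∈ S.

2: S, T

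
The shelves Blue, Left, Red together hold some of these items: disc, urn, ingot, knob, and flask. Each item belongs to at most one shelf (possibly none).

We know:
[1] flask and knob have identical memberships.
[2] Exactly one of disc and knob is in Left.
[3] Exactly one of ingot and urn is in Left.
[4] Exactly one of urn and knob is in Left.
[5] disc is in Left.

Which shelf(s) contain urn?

urn: Left

From (5): disc ∈ Left.
(2) (exactly one): knob ∉ Left.
(4) (exactly one): urn ∈ Left.
(1): flask matches knob: flask ∉ Left.
(3) (exactly one): ingot ∉ Left.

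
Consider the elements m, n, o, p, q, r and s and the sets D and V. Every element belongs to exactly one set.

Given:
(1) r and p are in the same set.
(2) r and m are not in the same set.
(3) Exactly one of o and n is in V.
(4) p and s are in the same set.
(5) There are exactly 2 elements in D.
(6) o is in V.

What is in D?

D = {m, n}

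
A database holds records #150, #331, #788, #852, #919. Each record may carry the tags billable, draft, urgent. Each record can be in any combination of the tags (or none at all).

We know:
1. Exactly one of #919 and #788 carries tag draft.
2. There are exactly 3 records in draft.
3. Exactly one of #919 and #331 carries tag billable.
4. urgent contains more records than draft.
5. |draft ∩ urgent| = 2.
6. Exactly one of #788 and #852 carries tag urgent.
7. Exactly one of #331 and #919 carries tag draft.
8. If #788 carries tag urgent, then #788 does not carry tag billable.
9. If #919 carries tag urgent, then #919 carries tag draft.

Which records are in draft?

draft = {#150, #852, #919}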